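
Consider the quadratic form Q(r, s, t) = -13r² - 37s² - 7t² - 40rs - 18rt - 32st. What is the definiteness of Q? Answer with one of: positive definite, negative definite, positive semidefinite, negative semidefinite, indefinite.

Write A = [[-13, -20, -9], [-20, -37, -16], [-9, -16, -7]].
Symmetric row and column elimination reduces A to a congruent diagonal form with pivots -13, -81/13, -2/81.
So there are 3 negative pivots.
Hence Q is negative definite.

negative definite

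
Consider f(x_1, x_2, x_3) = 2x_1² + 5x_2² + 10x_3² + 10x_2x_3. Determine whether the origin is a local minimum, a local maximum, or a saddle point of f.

The Hessian at the origin is H = [[4, 0, 0], [0, 10, 10], [0, 10, 20]].
Symmetric row and column elimination reduces H to a congruent diagonal form with pivots 4, 10, 10.
So there are 3 positive pivots.
H is positive definite, so the origin is a strict local minimum.

local minimum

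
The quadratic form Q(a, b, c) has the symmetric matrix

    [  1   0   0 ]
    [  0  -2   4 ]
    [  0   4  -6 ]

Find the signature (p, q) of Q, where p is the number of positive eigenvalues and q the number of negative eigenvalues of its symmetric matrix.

Symmetric row and column elimination reduces A to a congruent diagonal form with pivots 1, -2, 2.
Counting signs: 2 positive, 1 negative.

(2, 1)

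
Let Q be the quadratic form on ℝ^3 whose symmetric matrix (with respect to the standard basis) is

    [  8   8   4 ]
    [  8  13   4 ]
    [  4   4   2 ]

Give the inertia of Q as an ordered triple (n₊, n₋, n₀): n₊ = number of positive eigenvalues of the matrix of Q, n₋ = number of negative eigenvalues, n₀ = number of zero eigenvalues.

Row-reducing A symmetrically gives the diagonal entries 8, 5, 0.
So there are 2 positive, 1 zero pivots.

(2, 0, 1)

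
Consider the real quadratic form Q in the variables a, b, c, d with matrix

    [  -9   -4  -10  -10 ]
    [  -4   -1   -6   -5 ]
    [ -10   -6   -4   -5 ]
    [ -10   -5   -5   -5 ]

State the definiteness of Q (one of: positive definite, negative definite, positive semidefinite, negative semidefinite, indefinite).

An LDLᵀ factorisation of A has diagonal entries -9, 7/9, 4, -15/28.
Counting signs: 2 positive, 2 negative.
Hence Q is indefinite.

indefinite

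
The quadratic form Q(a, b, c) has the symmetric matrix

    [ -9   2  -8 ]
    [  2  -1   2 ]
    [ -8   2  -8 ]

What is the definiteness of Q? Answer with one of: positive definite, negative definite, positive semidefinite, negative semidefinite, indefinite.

Leading principal minors: Δ_1 = -9, Δ_2 = 5, Δ_3 = -4.
The signs alternate starting with Δ_1 < 0, so by Sylvester's criterion Q is negative definite.

negative definite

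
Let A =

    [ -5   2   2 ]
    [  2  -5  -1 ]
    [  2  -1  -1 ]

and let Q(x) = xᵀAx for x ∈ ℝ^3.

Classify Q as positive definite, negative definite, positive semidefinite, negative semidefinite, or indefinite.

An LDLᵀ factorisation of A has diagonal entries -5, -21/5, -4/21.
That gives 3 negative pivots.
Hence Q is negative definite.

negative definite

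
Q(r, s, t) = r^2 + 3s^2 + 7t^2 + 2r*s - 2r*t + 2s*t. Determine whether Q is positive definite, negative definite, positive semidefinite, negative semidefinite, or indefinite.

The symmetric matrix of Q is A = [[1, 1, -1], [1, 3, 1], [-1, 1, 7]].
Leading principal minors: Δ_1 = 1, Δ_2 = 2, Δ_3 = 8.
All leading principal minors are positive, so by Sylvester's criterion Q is positive definite.

positive definite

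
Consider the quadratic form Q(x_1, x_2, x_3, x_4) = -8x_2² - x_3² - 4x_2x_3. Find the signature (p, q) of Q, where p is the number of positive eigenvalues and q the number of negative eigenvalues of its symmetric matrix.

(0, 2)

The associated matrix is A = [[0, 0, 0, 0], [0, -8, -2, 0], [0, -2, -1, 0], [0, 0, 0, 0]].
Row-reducing A symmetrically gives the diagonal entries 0, -8, -1/2, 0.
That gives 2 negative, 2 zero pivots.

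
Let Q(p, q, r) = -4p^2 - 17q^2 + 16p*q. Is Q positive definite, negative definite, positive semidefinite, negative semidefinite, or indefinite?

Write A = [[-4, 8, 0], [8, -17, 0], [0, 0, 0]].
Congruent diagonalization of A (simultaneous row and column reduction) yields pivots -4, -1, 0.
So there are 2 negative, 1 zero pivots.
Hence Q is negative semidefinite.

negative semidefinite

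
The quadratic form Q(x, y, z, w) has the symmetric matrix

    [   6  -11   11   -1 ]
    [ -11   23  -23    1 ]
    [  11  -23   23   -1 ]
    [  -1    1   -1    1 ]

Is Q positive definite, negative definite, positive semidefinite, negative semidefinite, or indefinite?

positive semidefinite

Row-reducing A symmetrically gives the diagonal entries 6, 17/6, 0, 10/17.
Counting signs: 3 positive, 1 zero.
Hence Q is positive semidefinite.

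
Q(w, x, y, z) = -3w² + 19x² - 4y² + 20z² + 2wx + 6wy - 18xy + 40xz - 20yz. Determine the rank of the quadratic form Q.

The associated matrix is A = [[-3, 1, 3, 0], [1, 19, -9, 20], [3, -9, -4, -10], [0, 20, -10, 20]].
Symmetric row and column elimination reduces A to a congruent diagonal form with pivots -3, 58/3, -125/29, 0.
Counting signs: 1 positive, 2 negative, 1 zero.
The rank is the number of nonzero pivots: 3.

3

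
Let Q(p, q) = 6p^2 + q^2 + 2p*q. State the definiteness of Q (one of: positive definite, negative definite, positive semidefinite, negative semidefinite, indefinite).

positive definite

The symmetric matrix is A = [[6, 1], [1, 1]].
An LDLᵀ factorisation of A has diagonal entries 6, 5/6.
Counting signs: 2 positive.
Hence Q is positive definite.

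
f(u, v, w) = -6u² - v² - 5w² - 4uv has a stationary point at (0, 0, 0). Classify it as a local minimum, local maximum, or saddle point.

local maximum

The Hessian at the origin is H = [[-12, -4, 0], [-4, -2, 0], [0, 0, -10]].
Symmetric row and column elimination reduces H to a congruent diagonal form with pivots -12, -2/3, -10.
So there are 3 negative pivots.
H is negative definite, so the origin is a strict local maximum.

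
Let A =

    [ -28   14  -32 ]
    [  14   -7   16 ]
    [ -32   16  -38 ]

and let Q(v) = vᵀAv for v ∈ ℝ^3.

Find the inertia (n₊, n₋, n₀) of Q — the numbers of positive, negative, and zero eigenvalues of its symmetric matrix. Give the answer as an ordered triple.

(0, 2, 1)

Congruent diagonalization of A (simultaneous row and column reduction) yields pivots -28, 0, -10/7.
That gives 2 negative, 1 zero pivots.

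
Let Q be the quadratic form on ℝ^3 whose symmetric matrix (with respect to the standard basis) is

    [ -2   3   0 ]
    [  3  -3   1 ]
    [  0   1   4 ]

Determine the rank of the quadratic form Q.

3

Symmetric row and column elimination reduces A to a congruent diagonal form with pivots -2, 3/2, 10/3.
So there are 2 positive, 1 negative pivots.
The rank is the number of nonzero pivots: 3.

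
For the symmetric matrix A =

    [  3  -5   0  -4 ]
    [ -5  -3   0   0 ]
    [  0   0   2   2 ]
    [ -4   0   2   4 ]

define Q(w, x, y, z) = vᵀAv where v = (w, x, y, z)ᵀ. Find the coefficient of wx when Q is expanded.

-10

The coefficient of wx is A[1,2] + A[2,1] = 2·(-5) = -10.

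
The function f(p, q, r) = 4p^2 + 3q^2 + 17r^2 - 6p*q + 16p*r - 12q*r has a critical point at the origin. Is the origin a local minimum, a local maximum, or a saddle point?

local minimum

The Hessian at the origin is H = [[8, -6, 16], [-6, 6, -12], [16, -12, 34]].
Congruent diagonalization of H (simultaneous row and column reduction) yields pivots 8, 3/2, 2.
That gives 3 positive pivots.
H is positive definite, so the origin is a strict local minimum.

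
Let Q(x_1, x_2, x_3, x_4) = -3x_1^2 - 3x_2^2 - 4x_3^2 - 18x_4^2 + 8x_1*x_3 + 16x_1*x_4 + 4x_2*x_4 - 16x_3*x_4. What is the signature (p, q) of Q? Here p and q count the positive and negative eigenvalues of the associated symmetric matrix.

(1, 3)

The associated matrix is A = [[-3, 0, 4, 8], [0, -3, 0, 2], [4, 0, -4, -8], [8, 2, -8, -18]].
An LDLᵀ factorisation of A has diagonal entries -3, -3, 4/3, -2/3.
Counting signs: 1 positive, 3 negative.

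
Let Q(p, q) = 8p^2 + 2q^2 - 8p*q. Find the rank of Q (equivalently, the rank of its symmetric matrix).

1

The symmetric matrix is A = [[8, -4], [-4, 2]].
Row-reducing A symmetrically gives the diagonal entries 8, 0.
Counting signs: 1 positive, 1 zero.
The rank is the number of nonzero pivots: 1.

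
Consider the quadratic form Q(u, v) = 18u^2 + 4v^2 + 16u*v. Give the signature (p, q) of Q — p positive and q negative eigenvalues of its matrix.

Write A = [[18, 8], [8, 4]].
Applying the same elementary operations to the rows and columns of A produces a congruent diagonal matrix with entries 18, 4/9.
So there are 2 positive pivots.

(2, 0)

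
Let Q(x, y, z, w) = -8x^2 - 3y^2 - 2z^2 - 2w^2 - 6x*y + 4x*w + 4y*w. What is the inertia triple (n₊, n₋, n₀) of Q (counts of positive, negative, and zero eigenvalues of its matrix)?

The symmetric matrix is A = [[-8, -3, 0, 2], [-3, -3, 0, 2], [0, 0, -2, 0], [2, 2, 0, -2]].
Symmetric row and column elimination reduces A to a congruent diagonal form with pivots -8, -15/8, -2, -2/3.
So there are 4 negative pivots.

(0, 4, 0)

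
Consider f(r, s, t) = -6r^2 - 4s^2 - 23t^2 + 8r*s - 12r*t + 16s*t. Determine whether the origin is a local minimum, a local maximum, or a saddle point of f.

The Hessian at the origin is H = [[-12, 8, -12], [8, -8, 16], [-12, 16, -46]].
Applying the same elementary operations to the rows and columns of H produces a congruent diagonal matrix with entries -12, -8/3, -10.
Counting signs: 3 negative.
H is negative definite, so the origin is a strict local maximum.

local maximum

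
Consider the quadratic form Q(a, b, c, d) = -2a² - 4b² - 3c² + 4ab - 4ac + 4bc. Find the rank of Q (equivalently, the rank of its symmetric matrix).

3

The associated matrix is A = [[-2, 2, -2, 0], [2, -4, 2, 0], [-2, 2, -3, 0], [0, 0, 0, 0]].
Row-reducing A symmetrically gives the diagonal entries -2, -2, -1, 0.
That gives 3 negative, 1 zero pivots.
The rank is the number of nonzero pivots: 3.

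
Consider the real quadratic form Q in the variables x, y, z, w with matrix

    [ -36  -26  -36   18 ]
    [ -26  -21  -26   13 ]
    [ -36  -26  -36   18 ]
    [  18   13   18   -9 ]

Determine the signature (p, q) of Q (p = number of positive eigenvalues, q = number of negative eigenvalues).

Row-reducing A symmetrically gives the diagonal entries -36, -20/9, 0, 0.
So there are 2 negative, 2 zero pivots.

(0, 2)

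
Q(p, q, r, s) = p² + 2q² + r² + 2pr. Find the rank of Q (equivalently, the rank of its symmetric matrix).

2

Write A = [[1, 0, 1, 0], [0, 2, 0, 0], [1, 0, 1, 0], [0, 0, 0, 0]].
Symmetric row and column elimination reduces A to a congruent diagonal form with pivots 1, 2, 0, 0.
That gives 2 positive, 2 zero pivots.
The rank is the number of nonzero pivots: 2.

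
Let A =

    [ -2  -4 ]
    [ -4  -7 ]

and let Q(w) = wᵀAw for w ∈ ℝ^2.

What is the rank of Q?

2

Row-reducing A symmetrically gives the diagonal entries -2, 1.
Counting signs: 1 positive, 1 negative.
The rank is the number of nonzero pivots: 2.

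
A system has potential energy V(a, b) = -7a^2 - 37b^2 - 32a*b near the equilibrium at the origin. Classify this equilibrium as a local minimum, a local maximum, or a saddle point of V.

local maximum

The Hessian at the origin is H = [[-14, -32], [-32, -74]].
det H = -14·-74 − (-32)² = 12 > 0 and H[1,1] = -14 < 0, so H is negative definite.
Therefore the origin is a local maximum.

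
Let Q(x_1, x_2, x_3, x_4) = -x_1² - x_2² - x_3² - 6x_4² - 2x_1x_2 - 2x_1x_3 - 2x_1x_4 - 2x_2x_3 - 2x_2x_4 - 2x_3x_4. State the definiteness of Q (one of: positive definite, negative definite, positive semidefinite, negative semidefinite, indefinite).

The symmetric matrix is A = [[-1, -1, -1, -1], [-1, -1, -1, -1], [-1, -1, -1, -1], [-1, -1, -1, -6]].
Symmetric row and column elimination reduces A to a congruent diagonal form with pivots -1, 0, 0, -5.
Counting signs: 2 negative, 2 zero.
Hence Q is negative semidefinite.

negative semidefinite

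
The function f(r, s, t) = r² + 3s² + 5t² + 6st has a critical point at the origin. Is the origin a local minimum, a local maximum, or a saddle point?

The Hessian at the origin is H = [[2, 0, 0], [0, 6, 6], [0, 6, 10]].
Symmetric row and column elimination reduces H to a congruent diagonal form with pivots 2, 6, 4.
That gives 3 positive pivots.
H is positive definite, so the origin is a strict local minimum.

local minimum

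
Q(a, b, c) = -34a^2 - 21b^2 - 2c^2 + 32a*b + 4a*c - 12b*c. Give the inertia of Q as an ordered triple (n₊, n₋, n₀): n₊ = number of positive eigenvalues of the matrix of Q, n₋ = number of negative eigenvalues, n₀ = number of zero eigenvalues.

(1, 2, 0)

The associated matrix is A = [[-34, 16, 2], [16, -21, -6], [2, -6, -2]].
Row-reducing A symmetrically gives the diagonal entries -34, -229/17, 4/229.
Counting signs: 1 positive, 2 negative.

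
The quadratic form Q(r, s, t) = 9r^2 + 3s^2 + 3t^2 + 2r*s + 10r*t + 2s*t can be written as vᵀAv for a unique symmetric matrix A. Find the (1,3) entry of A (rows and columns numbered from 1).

5

The coefficient of r·t in Q is 10. For a symmetric A this equals A[1,3] + A[3,1] = 2·A[1,3].
So A[1,3] = 10/2 = 5.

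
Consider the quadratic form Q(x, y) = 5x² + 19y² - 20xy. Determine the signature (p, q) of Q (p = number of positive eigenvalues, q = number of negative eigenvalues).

(1, 1)

The associated matrix is A = [[5, -10], [-10, 19]].
Row-reducing A symmetrically gives the diagonal entries 5, -1.
So there are 1 positive, 1 negative pivots.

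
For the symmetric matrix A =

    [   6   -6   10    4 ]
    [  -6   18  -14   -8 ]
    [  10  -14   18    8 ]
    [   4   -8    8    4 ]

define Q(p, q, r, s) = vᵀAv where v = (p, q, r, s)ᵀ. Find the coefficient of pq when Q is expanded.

-12

The coefficient of pq is A[1,2] + A[2,1] = 2·(-6) = -12.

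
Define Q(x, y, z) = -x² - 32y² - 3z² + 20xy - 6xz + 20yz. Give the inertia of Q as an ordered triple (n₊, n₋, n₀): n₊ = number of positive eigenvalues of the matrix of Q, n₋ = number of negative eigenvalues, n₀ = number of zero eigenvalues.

The associated matrix is A = [[-1, 10, -3], [10, -32, 10], [-3, 10, -3]].
Congruent diagonalization of A (simultaneous row and column reduction) yields pivots -1, 68, 2/17.
Counting signs: 2 positive, 1 negative.

(2, 1, 0)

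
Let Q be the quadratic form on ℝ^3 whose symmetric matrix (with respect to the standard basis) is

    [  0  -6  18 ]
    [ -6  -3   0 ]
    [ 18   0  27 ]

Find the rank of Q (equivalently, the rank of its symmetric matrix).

Row reduction of A gives 2 nonzero rows, so rank A = 2.

2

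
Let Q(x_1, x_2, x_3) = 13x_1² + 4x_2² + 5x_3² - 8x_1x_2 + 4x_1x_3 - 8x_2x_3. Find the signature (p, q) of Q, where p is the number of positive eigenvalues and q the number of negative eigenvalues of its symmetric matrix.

(3, 0)

Write A = [[13, -4, 2], [-4, 4, -4], [2, -4, 5]].
Congruent diagonalization of A (simultaneous row and column reduction) yields pivots 13, 36/13, 5/9.
That gives 3 positive pivots.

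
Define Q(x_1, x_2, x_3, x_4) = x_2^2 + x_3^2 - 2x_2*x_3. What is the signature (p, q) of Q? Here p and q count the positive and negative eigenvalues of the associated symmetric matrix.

Write A = [[0, 0, 0, 0], [0, 1, -1, 0], [0, -1, 1, 0], [0, 0, 0, 0]].
Applying the same elementary operations to the rows and columns of A produces a congruent diagonal matrix with entries 0, 1, 0, 0.
Counting signs: 1 positive, 3 zero.

(1, 0)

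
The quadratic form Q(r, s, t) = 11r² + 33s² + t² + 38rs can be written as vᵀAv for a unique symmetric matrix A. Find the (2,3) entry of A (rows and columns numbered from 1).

The coefficient of s·t in Q is 0. For a symmetric A this equals A[2,3] + A[3,2] = 2·A[2,3].
So A[2,3] = 0/2 = 0.

0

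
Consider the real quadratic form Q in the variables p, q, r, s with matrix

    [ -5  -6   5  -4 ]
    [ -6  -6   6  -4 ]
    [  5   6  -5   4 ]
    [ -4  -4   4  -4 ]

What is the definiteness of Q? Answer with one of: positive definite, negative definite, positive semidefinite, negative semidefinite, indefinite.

indefinite

Row-reducing A symmetrically gives the diagonal entries -5, 6/5, 0, -4/3.
That gives 1 positive, 2 negative, 1 zero pivots.
Hence Q is indefinite.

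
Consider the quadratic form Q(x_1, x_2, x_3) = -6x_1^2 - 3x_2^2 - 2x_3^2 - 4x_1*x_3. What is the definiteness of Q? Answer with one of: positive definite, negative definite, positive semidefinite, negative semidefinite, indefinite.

negative definite

Write A = [[-6, 0, -2], [0, -3, 0], [-2, 0, -2]].
Row-reducing A symmetrically gives the diagonal entries -6, -3, -4/3.
Counting signs: 3 negative.
Hence Q is negative definite.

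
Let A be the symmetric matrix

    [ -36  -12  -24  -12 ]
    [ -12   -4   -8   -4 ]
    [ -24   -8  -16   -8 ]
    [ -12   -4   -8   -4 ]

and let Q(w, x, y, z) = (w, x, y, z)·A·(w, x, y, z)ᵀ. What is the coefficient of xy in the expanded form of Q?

The coefficient of xy is A[2,3] + A[3,2] = 2·(-8) = -16.

-16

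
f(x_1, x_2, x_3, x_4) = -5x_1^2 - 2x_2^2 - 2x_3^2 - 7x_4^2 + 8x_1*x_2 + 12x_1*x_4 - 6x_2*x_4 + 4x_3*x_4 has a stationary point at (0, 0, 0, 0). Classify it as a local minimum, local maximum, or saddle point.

saddle point

The Hessian at the origin is H = [[-10, 8, 0, 12], [8, -4, 0, -6], [0, 0, -4, 4], [12, -6, 4, -14]].
Row-reducing H symmetrically gives the diagonal entries -10, 12/5, -4, -1.
Counting signs: 1 positive, 3 negative.
H is indefinite, so the origin is a saddle point.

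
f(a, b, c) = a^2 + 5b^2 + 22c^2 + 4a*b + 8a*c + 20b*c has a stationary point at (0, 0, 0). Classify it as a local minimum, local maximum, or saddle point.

local minimum

The Hessian at the origin is H = [[2, 4, 8], [4, 10, 20], [8, 20, 44]].
Symmetric row and column elimination reduces H to a congruent diagonal form with pivots 2, 2, 4.
Counting signs: 3 positive.
H is positive definite, so the origin is a strict local minimum.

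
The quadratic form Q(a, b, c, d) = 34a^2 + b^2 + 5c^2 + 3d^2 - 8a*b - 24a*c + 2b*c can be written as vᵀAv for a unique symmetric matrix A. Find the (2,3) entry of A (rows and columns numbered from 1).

1

The coefficient of b·c in Q is 2. For a symmetric A this equals A[2,3] + A[3,2] = 2·A[2,3].
So A[2,3] = 2/2 = 1.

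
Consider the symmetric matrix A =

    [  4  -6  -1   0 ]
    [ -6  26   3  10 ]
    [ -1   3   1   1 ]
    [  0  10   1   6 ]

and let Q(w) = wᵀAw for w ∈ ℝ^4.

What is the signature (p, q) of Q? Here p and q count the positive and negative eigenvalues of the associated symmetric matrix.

Applying the same elementary operations to the rows and columns of A produces a congruent diagonal matrix with entries 4, 17, 21/34, 2/21.
Counting signs: 4 positive.

(4, 0)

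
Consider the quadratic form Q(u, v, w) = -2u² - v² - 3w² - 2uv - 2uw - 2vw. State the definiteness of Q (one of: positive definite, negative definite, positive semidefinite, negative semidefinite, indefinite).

negative definite

The symmetric matrix of Q is A = [[-2, -1, -1], [-1, -1, -1], [-1, -1, -3]].
Leading principal minors: Δ_1 = -2, Δ_2 = 1, Δ_3 = -2.
The signs alternate starting with Δ_1 < 0, so by Sylvester's criterion Q is negative definite.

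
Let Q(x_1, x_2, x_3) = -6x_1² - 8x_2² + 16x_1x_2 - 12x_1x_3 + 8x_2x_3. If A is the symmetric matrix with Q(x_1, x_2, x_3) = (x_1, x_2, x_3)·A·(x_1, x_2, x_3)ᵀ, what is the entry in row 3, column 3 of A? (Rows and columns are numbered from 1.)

0

The coefficient of x_3² in Q is 0, and that is exactly A[3,3].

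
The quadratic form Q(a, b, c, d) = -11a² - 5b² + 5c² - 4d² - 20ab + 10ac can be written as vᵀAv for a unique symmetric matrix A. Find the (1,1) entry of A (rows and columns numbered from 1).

The coefficient of a² in Q is -11, and that is exactly A[1,1].

-11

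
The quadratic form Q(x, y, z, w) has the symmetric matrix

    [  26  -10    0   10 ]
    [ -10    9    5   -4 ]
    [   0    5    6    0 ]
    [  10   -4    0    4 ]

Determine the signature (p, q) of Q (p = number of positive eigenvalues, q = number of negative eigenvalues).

An LDLᵀ factorisation of A has diagonal entries 26, 67/13, 77/67, 10/77.
That gives 4 positive pivots.

(4, 0)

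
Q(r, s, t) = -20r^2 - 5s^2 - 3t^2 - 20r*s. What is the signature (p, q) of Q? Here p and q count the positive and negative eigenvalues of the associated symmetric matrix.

(0, 2)

Write A = [[-20, -10, 0], [-10, -5, 0], [0, 0, -3]].
Symmetric row and column elimination reduces A to a congruent diagonal form with pivots -20, 0, -3.
So there are 2 negative, 1 zero pivots.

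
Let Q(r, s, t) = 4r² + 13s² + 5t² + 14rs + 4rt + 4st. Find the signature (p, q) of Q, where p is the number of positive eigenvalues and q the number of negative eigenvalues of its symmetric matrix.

(3, 0)

The symmetric matrix is A = [[4, 7, 2], [7, 13, 2], [2, 2, 5]].
Row-reducing A symmetrically gives the diagonal entries 4, 3/4, 1.
Counting signs: 3 positive.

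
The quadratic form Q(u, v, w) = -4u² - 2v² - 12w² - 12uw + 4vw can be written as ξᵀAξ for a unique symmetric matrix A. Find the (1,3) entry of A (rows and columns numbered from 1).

-6

The coefficient of u·w in Q is -12. For a symmetric A this equals A[1,3] + A[3,1] = 2·A[1,3].
So A[1,3] = -12/2 = -6.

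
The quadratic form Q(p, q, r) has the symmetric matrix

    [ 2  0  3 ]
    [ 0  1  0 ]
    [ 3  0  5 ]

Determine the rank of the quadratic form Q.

Congruent diagonalization of A (simultaneous row and column reduction) yields pivots 2, 1, 1/2.
Counting signs: 3 positive.
The rank is the number of nonzero pivots: 3.

3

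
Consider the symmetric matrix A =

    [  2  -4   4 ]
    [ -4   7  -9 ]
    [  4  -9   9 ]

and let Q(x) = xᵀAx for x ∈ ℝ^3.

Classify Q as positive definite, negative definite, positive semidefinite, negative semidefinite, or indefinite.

Row-reducing A symmetrically gives the diagonal entries 2, -1, 2.
Counting signs: 2 positive, 1 negative.
Hence Q is indefinite.

indefinite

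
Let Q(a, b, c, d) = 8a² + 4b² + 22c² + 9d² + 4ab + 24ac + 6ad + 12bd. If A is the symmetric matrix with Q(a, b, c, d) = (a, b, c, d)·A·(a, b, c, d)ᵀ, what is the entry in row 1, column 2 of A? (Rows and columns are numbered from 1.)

2

The coefficient of a·b in Q is 4. For a symmetric A this equals A[1,2] + A[2,1] = 2·A[1,2].
So A[1,2] = 4/2 = 2.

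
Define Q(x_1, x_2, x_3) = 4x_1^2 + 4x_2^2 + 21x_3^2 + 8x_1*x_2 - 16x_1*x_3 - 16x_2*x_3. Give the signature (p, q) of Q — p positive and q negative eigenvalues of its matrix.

The symmetric matrix is A = [[4, 4, -8], [4, 4, -8], [-8, -8, 21]].
Applying the same elementary operations to the rows and columns of A produces a congruent diagonal matrix with entries 4, 0, 5.
That gives 2 positive, 1 zero pivots.

(2, 0)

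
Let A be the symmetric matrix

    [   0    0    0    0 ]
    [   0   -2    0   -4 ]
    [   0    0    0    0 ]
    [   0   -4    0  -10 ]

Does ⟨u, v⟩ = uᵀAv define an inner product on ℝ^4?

Row-reducing A symmetrically gives the diagonal entries 0, -2, 0, -2.
Counting signs: 2 negative, 2 zero.
Hence Q is negative semidefinite.
⟨·,·⟩ is an inner product exactly when A is positive definite.

no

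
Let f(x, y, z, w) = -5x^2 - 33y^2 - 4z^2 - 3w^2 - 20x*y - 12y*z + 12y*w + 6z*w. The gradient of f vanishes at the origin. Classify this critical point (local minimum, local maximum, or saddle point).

local maximum

The Hessian at the origin is H = [[-10, -20, 0, 0], [-20, -66, -12, 12], [0, -12, -8, 6], [0, 12, 6, -6]].
Row-reducing H symmetrically gives the diagonal entries -10, -26, -32/13, -3/8.
So there are 4 negative pivots.
H is negative definite, so the origin is a strict local maximum.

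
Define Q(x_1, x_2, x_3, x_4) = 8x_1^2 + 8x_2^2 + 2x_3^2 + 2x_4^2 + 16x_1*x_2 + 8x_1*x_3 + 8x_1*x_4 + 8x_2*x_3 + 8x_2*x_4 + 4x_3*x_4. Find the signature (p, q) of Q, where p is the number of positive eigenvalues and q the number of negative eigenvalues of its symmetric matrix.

Write A = [[8, 8, 4, 4], [8, 8, 4, 4], [4, 4, 2, 2], [4, 4, 2, 2]].
Congruent diagonalization of A (simultaneous row and column reduction) yields pivots 8, 0, 0, 0.
That gives 1 positive, 3 zero pivots.

(1, 0)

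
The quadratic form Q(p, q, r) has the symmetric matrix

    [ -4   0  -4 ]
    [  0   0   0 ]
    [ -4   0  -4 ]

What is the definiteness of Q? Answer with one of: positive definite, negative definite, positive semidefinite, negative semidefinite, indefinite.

negative semidefinite

Applying the same elementary operations to the rows and columns of A produces a congruent diagonal matrix with entries -4, 0, 0.
So there are 1 negative, 2 zero pivots.
Hence Q is negative semidefinite.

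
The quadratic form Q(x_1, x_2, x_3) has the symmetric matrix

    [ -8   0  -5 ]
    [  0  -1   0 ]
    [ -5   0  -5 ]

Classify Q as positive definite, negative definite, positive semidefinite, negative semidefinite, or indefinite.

Symmetric row and column elimination reduces A to a congruent diagonal form with pivots -8, -1, -15/8.
So there are 3 negative pivots.
Hence Q is negative definite.

negative definite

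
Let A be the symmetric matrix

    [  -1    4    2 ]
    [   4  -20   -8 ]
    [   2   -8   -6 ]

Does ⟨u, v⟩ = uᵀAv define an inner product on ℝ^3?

An LDLᵀ factorisation of A has diagonal entries -1, -4, -2.
Counting signs: 3 negative.
Hence Q is negative definite.
⟨·,·⟩ is an inner product exactly when A is positive definite.

no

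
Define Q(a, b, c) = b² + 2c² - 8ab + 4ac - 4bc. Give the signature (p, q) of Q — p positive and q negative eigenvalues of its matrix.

The symmetric matrix is A = [[0, -4, 2], [-4, 1, -2], [2, -2, 2]].
By Sylvester's law of inertia any congruent diagonalization of A has 2 positive, 1 negative and 0 zero entries.

(2, 1)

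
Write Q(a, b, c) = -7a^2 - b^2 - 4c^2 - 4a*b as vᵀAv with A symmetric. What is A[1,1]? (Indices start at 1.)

The coefficient of a^2 in Q is -7, and that is exactly A[1,1].

-7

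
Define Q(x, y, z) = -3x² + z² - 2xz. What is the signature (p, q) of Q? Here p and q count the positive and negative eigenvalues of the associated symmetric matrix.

The symmetric matrix is A = [[-3, 0, -1], [0, 0, 0], [-1, 0, 1]].
Congruent diagonalization of A (simultaneous row and column reduction) yields pivots -3, 0, 4/3.
That gives 1 positive, 1 negative, 1 zero pivots.

(1, 1)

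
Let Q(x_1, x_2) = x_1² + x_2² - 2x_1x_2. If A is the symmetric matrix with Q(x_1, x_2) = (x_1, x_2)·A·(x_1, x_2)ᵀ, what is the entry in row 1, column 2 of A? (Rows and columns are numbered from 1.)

-1

The coefficient of x_1·x_2 in Q is -2. For a symmetric A this equals A[1,2] + A[2,1] = 2·A[1,2].
So A[1,2] = -2/2 = -1.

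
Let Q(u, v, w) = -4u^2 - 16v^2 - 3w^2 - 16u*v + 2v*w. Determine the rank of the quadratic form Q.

3

The symmetric matrix is A = [[-4, -8, 0], [-8, -16, 1], [0, 1, -3]].
Row reduction of A gives 3 nonzero rows, so rank A = 3.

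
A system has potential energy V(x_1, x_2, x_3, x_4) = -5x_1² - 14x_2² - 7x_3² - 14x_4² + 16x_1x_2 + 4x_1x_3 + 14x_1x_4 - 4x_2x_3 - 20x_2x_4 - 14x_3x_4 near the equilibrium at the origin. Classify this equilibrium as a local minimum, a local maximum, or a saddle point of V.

local maximum

The Hessian at the origin is H = [[-10, 16, 4, 14], [16, -28, -4, -20], [4, -4, -14, -14], [14, -20, -14, -28]].
Applying the same elementary operations to the rows and columns of H produces a congruent diagonal matrix with entries -10, -12/5, -10, -12/5.
That gives 4 negative pivots.
H is negative definite, so the origin is a strict local maximum.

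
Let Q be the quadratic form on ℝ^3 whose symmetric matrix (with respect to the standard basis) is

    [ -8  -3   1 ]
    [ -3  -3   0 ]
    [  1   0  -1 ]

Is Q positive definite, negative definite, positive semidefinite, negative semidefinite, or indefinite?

Leading principal minors: Δ_1 = -8, Δ_2 = 15, Δ_3 = -12.
The signs alternate starting with Δ_1 < 0, so by Sylvester's criterion Q is negative definite.

negative definite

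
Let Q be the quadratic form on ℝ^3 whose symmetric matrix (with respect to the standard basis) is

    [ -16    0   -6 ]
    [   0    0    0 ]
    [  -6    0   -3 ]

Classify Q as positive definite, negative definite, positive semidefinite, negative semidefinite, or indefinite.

Applying the same elementary operations to the rows and columns of A produces a congruent diagonal matrix with entries -16, 0, -3/4.
So there are 2 negative, 1 zero pivots.
Hence Q is negative semidefinite.

negative semidefinite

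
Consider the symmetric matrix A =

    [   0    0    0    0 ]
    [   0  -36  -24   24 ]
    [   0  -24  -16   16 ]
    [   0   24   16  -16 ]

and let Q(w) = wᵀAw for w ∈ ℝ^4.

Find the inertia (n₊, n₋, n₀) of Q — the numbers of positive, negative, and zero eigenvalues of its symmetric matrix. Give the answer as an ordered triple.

(0, 1, 3)

Congruent diagonalization of A (simultaneous row and column reduction) yields pivots 0, -36, 0, 0.
That gives 1 negative, 3 zero pivots.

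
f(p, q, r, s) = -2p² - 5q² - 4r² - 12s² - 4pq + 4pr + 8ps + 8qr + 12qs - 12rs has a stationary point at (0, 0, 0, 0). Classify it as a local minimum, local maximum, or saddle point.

local maximum

The Hessian at the origin is H = [[-4, -4, 4, 8], [-4, -10, 8, 12], [4, 8, -8, -12], [8, 12, -12, -24]].
Symmetric row and column elimination reduces H to a congruent diagonal form with pivots -4, -6, -4/3, -4.
That gives 4 negative pivots.
H is negative definite, so the origin is a strict local maximum.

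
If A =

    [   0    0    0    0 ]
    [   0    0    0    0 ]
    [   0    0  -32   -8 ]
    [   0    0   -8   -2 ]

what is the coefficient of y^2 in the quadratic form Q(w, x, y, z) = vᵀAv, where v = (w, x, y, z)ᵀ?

-32

The coefficient of y^2 is the diagonal entry A[3,3] = -32.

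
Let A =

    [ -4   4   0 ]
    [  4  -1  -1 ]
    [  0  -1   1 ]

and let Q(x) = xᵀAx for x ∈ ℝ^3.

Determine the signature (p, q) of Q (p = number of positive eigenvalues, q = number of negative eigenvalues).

Row-reducing A symmetrically gives the diagonal entries -4, 3, 2/3.
Counting signs: 2 positive, 1 negative.

(2, 1)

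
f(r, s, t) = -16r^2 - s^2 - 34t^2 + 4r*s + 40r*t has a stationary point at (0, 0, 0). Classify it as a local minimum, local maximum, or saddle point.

The Hessian at the origin is H = [[-32, 4, 40], [4, -2, 0], [40, 0, -68]].
Applying the same elementary operations to the rows and columns of H produces a congruent diagonal matrix with entries -32, -3/2, -4/3.
That gives 3 negative pivots.
H is negative definite, so the origin is a strict local maximum.

local maximum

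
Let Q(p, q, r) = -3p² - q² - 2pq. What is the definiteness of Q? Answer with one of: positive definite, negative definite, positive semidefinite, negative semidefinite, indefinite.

negative semidefinite

Write A = [[-3, -1, 0], [-1, -1, 0], [0, 0, 0]].
Applying the same elementary operations to the rows and columns of A produces a congruent diagonal matrix with entries -3, -2/3, 0.
So there are 2 negative, 1 zero pivots.
Hence Q is negative semidefinite.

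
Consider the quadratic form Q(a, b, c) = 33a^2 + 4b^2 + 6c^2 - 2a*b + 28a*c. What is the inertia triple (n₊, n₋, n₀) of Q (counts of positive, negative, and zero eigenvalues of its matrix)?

(3, 0, 0)

The associated matrix is A = [[33, -1, 14], [-1, 4, 0], [14, 0, 6]].
Row-reducing A symmetrically gives the diagonal entries 33, 131/33, 2/131.
Counting signs: 3 positive.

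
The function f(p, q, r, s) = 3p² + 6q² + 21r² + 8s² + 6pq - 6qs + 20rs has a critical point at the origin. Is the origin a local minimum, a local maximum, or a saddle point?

local minimum

The Hessian at the origin is H = [[6, 6, 0, 0], [6, 12, 0, -6], [0, 0, 42, 20], [0, -6, 20, 16]].
An LDLᵀ factorisation of H has diagonal entries 6, 6, 42, 10/21.
Counting signs: 4 positive.
H is positive definite, so the origin is a strict local minimum.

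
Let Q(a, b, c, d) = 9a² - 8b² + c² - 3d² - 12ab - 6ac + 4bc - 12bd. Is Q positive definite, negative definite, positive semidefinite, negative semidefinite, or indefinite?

indefinite

The associated matrix is A = [[9, -6, -3, 0], [-6, -8, 2, -6], [-3, 2, 1, 0], [0, -6, 0, -3]].
Symmetric row and column elimination reduces A to a congruent diagonal form with pivots 9, -12, 0, 0.
Counting signs: 1 positive, 1 negative, 2 zero.
Hence Q is indefinite.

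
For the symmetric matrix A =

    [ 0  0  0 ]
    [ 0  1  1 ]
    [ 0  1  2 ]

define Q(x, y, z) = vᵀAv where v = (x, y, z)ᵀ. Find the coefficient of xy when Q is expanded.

The coefficient of xy is A[1,2] + A[2,1] = 2·0 = 0.

0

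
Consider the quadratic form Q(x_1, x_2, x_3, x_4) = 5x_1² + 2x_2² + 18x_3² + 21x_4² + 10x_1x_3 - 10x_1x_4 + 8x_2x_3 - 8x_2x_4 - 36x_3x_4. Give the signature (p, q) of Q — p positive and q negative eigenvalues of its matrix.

Write A = [[5, 0, 5, -5], [0, 2, 4, -4], [5, 4, 18, -18], [-5, -4, -18, 21]].
Row-reducing A symmetrically gives the diagonal entries 5, 2, 5, 3.
So there are 4 positive pivots.

(4, 0)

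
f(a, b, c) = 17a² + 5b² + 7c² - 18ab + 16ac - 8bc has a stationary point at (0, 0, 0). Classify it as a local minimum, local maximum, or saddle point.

local minimum

The Hessian at the origin is H = [[34, -18, 16], [-18, 10, -8], [16, -8, 14]].
Congruent diagonalization of H (simultaneous row and column reduction) yields pivots 34, 8/17, 6.
That gives 3 positive pivots.
H is positive definite, so the origin is a strict local minimum.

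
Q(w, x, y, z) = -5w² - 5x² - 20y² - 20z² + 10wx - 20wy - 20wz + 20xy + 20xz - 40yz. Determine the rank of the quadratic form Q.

1

Write A = [[-5, 5, -10, -10], [5, -5, 10, 10], [-10, 10, -20, -20], [-10, 10, -20, -20]].
Congruent diagonalization of A (simultaneous row and column reduction) yields pivots -5, 0, 0, 0.
Counting signs: 1 negative, 3 zero.
The rank is the number of nonzero pivots: 1.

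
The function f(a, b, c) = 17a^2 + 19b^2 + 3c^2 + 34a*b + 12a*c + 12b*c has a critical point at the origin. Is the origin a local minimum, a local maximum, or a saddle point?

local minimum

The Hessian at the origin is H = [[34, 34, 12], [34, 38, 12], [12, 12, 6]].
Applying the same elementary operations to the rows and columns of H produces a congruent diagonal matrix with entries 34, 4, 30/17.
That gives 3 positive pivots.
H is positive definite, so the origin is a strict local minimum.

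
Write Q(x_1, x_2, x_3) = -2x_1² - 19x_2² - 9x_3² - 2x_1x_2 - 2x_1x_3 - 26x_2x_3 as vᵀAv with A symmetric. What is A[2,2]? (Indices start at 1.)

-19

The coefficient of x_2² in Q is -19, and that is exactly A[2,2].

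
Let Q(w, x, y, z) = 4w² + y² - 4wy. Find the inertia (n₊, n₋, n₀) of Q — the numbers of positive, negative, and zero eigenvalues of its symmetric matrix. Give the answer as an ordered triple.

(1, 0, 3)

The associated matrix is A = [[4, 0, -2, 0], [0, 0, 0, 0], [-2, 0, 1, 0], [0, 0, 0, 0]].
Applying the same elementary operations to the rows and columns of A produces a congruent diagonal matrix with entries 4, 0, 0, 0.
So there are 1 positive, 3 zero pivots.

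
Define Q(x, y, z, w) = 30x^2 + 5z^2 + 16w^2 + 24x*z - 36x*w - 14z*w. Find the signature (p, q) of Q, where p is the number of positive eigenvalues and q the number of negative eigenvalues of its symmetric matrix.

(3, 0)

Write A = [[30, 0, 12, -18], [0, 0, 0, 0], [12, 0, 5, -7], [-18, 0, -7, 16]].
Symmetric row and column elimination reduces A to a congruent diagonal form with pivots 30, 0, 1/5, 5.
So there are 3 positive, 1 zero pivots.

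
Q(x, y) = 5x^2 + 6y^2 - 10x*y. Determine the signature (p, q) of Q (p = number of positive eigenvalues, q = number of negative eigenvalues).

The associated matrix is A = [[5, -5], [-5, 6]].
Row-reducing A symmetrically gives the diagonal entries 5, 1.
So there are 2 positive pivots.

(2, 0)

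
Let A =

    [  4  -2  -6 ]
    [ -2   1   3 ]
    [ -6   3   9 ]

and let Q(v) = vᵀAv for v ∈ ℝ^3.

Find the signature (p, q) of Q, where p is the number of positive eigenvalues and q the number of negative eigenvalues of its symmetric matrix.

Row-reducing A symmetrically gives the diagonal entries 4, 0, 0.
So there are 1 positive, 2 zero pivots.

(1, 0)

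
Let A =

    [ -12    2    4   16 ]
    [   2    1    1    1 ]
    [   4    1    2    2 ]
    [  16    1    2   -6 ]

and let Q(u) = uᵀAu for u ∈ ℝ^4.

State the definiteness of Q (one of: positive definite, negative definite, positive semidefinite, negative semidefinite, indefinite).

Applying the same elementary operations to the rows and columns of A produces a congruent diagonal matrix with entries -12, 4/3, 5/4, -4/5.
Counting signs: 2 positive, 2 negative.
Hence Q is indefinite.

indefinite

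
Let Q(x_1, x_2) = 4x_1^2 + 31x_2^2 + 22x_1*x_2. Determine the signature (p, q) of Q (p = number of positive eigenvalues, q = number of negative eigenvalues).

The associated matrix is A = [[4, 11], [11, 31]].
Applying the same elementary operations to the rows and columns of A produces a congruent diagonal matrix with entries 4, 3/4.
Counting signs: 2 positive.

(2, 0)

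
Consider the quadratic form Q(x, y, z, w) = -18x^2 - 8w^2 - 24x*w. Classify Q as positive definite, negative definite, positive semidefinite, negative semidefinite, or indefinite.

negative semidefinite

Write A = [[-18, 0, 0, -12], [0, 0, 0, 0], [0, 0, 0, 0], [-12, 0, 0, -8]].
Symmetric row and column elimination reduces A to a congruent diagonal form with pivots -18, 0, 0, 0.
That gives 1 negative, 3 zero pivots.
Hence Q is negative semidefinite.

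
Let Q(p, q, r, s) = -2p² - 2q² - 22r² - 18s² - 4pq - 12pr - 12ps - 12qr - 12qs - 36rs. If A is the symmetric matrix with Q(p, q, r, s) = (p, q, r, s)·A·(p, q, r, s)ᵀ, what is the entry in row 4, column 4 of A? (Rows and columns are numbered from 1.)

-18

The coefficient of s² in Q is -18, and that is exactly A[4,4].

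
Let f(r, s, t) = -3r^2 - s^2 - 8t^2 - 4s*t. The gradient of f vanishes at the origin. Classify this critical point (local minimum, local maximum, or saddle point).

The Hessian at the origin is H = [[-6, 0, 0], [0, -2, -4], [0, -4, -16]].
Applying the same elementary operations to the rows and columns of H produces a congruent diagonal matrix with entries -6, -2, -8.
Counting signs: 3 negative.
H is negative definite, so the origin is a strict local maximum.

local maximum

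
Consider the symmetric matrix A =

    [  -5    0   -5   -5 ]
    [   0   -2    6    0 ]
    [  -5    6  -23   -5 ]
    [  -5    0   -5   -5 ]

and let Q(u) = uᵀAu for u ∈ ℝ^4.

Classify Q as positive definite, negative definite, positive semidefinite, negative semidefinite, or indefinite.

negative semidefinite

Congruent diagonalization of A (simultaneous row and column reduction) yields pivots -5, -2, 0, 0.
Counting signs: 2 negative, 2 zero.
Hence Q is negative semidefinite.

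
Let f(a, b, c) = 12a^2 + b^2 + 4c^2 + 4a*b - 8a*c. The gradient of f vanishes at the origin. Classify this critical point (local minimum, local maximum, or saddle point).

local minimum

The Hessian at the origin is H = [[24, 4, -8], [4, 2, 0], [-8, 0, 8]].
An LDLᵀ factorisation of H has diagonal entries 24, 4/3, 4.
Counting signs: 3 positive.
H is positive definite, so the origin is a strict local minimum.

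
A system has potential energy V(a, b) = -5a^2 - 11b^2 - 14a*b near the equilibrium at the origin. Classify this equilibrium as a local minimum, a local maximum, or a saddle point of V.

The Hessian at the origin is H = [[-10, -14], [-14, -22]].
det H = -10·-22 − (-14)² = 24 > 0 and H[1,1] = -10 < 0, so H is negative definite.
Therefore the origin is a local maximum.

local maximum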